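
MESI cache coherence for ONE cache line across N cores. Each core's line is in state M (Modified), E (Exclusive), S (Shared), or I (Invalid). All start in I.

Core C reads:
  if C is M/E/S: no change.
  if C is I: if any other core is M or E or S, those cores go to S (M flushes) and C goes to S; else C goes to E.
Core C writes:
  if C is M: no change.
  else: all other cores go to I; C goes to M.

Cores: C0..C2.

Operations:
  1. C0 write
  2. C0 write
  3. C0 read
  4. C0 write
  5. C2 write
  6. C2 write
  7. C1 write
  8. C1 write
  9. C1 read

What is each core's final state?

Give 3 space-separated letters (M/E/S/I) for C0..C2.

Op 1: C0 write [C0 write: invalidate none -> C0=M] -> [M,I,I]
Op 2: C0 write [C0 write: already M (modified), no change] -> [M,I,I]
Op 3: C0 read [C0 read: already in M, no change] -> [M,I,I]
Op 4: C0 write [C0 write: already M (modified), no change] -> [M,I,I]
Op 5: C2 write [C2 write: invalidate ['C0=M'] -> C2=M] -> [I,I,M]
Op 6: C2 write [C2 write: already M (modified), no change] -> [I,I,M]
Op 7: C1 write [C1 write: invalidate ['C2=M'] -> C1=M] -> [I,M,I]
Op 8: C1 write [C1 write: already M (modified), no change] -> [I,M,I]
Op 9: C1 read [C1 read: already in M, no change] -> [I,M,I]

Answer: I M I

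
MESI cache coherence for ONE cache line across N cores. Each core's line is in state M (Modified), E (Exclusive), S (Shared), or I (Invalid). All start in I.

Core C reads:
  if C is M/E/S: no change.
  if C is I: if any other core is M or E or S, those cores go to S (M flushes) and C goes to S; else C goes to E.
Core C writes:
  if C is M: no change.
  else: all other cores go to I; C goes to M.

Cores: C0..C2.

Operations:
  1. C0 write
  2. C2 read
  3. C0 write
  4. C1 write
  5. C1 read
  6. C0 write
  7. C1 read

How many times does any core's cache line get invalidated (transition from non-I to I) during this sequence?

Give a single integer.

Answer: 3

Derivation:
Op 1: C0 write [C0 write: invalidate none -> C0=M] -> [M,I,I] (invalidations this op: 0; running total: 0)
Op 2: C2 read [C2 read from I: others=['C0=M'] -> C2=S, others downsized to S] -> [S,I,S] (invalidations this op: 0; running total: 0)
Op 3: C0 write [C0 write: invalidate ['C2=S'] -> C0=M] -> [M,I,I] (invalidations this op: 1; running total: 1)
Op 4: C1 write [C1 write: invalidate ['C0=M'] -> C1=M] -> [I,M,I] (invalidations this op: 1; running total: 2)
Op 5: C1 read [C1 read: already in M, no change] -> [I,M,I] (invalidations this op: 0; running total: 2)
Op 6: C0 write [C0 write: invalidate ['C1=M'] -> C0=M] -> [M,I,I] (invalidations this op: 1; running total: 3)
Op 7: C1 read [C1 read from I: others=['C0=M'] -> C1=S, others downsized to S] -> [S,S,I] (invalidations this op: 0; running total: 3)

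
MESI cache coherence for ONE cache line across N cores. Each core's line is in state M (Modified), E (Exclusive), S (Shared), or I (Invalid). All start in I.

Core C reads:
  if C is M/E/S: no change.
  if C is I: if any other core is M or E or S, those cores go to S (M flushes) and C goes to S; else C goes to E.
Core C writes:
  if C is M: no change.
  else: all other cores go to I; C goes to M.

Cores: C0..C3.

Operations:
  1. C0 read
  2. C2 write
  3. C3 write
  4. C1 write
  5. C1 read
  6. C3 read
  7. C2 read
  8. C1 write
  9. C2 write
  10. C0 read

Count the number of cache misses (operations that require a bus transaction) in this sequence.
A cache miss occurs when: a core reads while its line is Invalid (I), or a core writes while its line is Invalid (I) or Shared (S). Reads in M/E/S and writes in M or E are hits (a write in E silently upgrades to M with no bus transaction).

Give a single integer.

Op 1: C0 read [C0 read from I: no other sharers -> C0=E (exclusive)] -> [E,I,I,I] [MISS #1: read from I]
Op 2: C2 write [C2 write: invalidate ['C0=E'] -> C2=M] -> [I,I,M,I] [MISS #2: write from I]
Op 3: C3 write [C3 write: invalidate ['C2=M'] -> C3=M] -> [I,I,I,M] [MISS #3: write from I]
Op 4: C1 write [C1 write: invalidate ['C3=M'] -> C1=M] -> [I,M,I,I] [MISS #4: write from I]
Op 5: C1 read [C1 read: already in M, no change] -> [I,M,I,I] [hit: read from M]
Op 6: C3 read [C3 read from I: others=['C1=M'] -> C3=S, others downsized to S] -> [I,S,I,S] [MISS #5: read from I]
Op 7: C2 read [C2 read from I: others=['C1=S', 'C3=S'] -> C2=S, others downsized to S] -> [I,S,S,S] [MISS #6: read from I]
Op 8: C1 write [C1 write: invalidate ['C2=S', 'C3=S'] -> C1=M] -> [I,M,I,I] [MISS #7: write from S]
Op 9: C2 write [C2 write: invalidate ['C1=M'] -> C2=M] -> [I,I,M,I] [MISS #8: write from I]
Op 10: C0 read [C0 read from I: others=['C2=M'] -> C0=S, others downsized to S] -> [S,I,S,I] [MISS #9: read from I]

Answer: 9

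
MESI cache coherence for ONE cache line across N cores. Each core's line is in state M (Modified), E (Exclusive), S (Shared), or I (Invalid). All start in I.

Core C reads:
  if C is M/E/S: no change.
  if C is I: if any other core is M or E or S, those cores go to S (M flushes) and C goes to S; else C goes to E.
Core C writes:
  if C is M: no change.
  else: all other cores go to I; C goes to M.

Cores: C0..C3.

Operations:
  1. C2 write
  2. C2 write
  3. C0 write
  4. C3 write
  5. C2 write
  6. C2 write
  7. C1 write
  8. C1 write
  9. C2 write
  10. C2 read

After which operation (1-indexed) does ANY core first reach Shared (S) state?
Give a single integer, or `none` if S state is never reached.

Op 1: C2 write [C2 write: invalidate none -> C2=M] -> [I,I,M,I]
Op 2: C2 write [C2 write: already M (modified), no change] -> [I,I,M,I]
Op 3: C0 write [C0 write: invalidate ['C2=M'] -> C0=M] -> [M,I,I,I]
Op 4: C3 write [C3 write: invalidate ['C0=M'] -> C3=M] -> [I,I,I,M]
Op 5: C2 write [C2 write: invalidate ['C3=M'] -> C2=M] -> [I,I,M,I]
Op 6: C2 write [C2 write: already M (modified), no change] -> [I,I,M,I]
Op 7: C1 write [C1 write: invalidate ['C2=M'] -> C1=M] -> [I,M,I,I]
Op 8: C1 write [C1 write: already M (modified), no change] -> [I,M,I,I]
Op 9: C2 write [C2 write: invalidate ['C1=M'] -> C2=M] -> [I,I,M,I]
Op 10: C2 read [C2 read: already in M, no change] -> [I,I,M,I]
S state never reached in this sequence.

Answer: none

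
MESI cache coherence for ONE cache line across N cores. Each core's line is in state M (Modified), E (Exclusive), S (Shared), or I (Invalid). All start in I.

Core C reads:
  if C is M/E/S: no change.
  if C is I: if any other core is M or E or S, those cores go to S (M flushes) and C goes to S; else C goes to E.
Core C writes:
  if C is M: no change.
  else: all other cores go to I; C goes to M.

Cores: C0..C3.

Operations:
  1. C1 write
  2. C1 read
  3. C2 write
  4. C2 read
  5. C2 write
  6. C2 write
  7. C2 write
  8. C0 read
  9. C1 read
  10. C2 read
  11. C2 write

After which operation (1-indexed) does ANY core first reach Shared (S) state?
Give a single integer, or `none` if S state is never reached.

Op 1: C1 write [C1 write: invalidate none -> C1=M] -> [I,M,I,I]
Op 2: C1 read [C1 read: already in M, no change] -> [I,M,I,I]
Op 3: C2 write [C2 write: invalidate ['C1=M'] -> C2=M] -> [I,I,M,I]
Op 4: C2 read [C2 read: already in M, no change] -> [I,I,M,I]
Op 5: C2 write [C2 write: already M (modified), no change] -> [I,I,M,I]
Op 6: C2 write [C2 write: already M (modified), no change] -> [I,I,M,I]
Op 7: C2 write [C2 write: already M (modified), no change] -> [I,I,M,I]
Op 8: C0 read [C0 read from I: others=['C2=M'] -> C0=S, others downsized to S] -> [S,I,S,I]
  -> First S state at op 8; remaining ops need not be traced.

Answer: 8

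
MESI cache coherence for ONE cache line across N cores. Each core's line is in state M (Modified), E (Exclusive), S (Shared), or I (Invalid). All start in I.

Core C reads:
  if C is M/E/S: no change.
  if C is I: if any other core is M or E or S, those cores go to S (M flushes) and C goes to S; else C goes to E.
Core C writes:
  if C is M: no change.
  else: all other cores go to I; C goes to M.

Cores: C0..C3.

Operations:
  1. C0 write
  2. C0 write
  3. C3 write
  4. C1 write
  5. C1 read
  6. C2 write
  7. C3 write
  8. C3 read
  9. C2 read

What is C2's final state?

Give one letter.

Answer: S

Derivation:
Op 1: C0 write [C0 write: invalidate none -> C0=M] -> [M,I,I,I]
Op 2: C0 write [C0 write: already M (modified), no change] -> [M,I,I,I]
Op 3: C3 write [C3 write: invalidate ['C0=M'] -> C3=M] -> [I,I,I,M]
Op 4: C1 write [C1 write: invalidate ['C3=M'] -> C1=M] -> [I,M,I,I]
Op 5: C1 read [C1 read: already in M, no change] -> [I,M,I,I]
Op 6: C2 write [C2 write: invalidate ['C1=M'] -> C2=M] -> [I,I,M,I]
Op 7: C3 write [C3 write: invalidate ['C2=M'] -> C3=M] -> [I,I,I,M]
Op 8: C3 read [C3 read: already in M, no change] -> [I,I,I,M]
Op 9: C2 read [C2 read from I: others=['C3=M'] -> C2=S, others downsized to S] -> [I,I,S,S]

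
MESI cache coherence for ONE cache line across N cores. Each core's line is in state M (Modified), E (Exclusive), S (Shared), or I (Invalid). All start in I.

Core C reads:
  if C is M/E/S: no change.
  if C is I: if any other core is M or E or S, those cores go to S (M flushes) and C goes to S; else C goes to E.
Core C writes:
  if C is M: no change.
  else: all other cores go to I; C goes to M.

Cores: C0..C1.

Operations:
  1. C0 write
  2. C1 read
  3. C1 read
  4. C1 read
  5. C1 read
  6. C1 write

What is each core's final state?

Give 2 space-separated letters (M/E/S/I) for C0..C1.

Op 1: C0 write [C0 write: invalidate none -> C0=M] -> [M,I]
Op 2: C1 read [C1 read from I: others=['C0=M'] -> C1=S, others downsized to S] -> [S,S]
Op 3: C1 read [C1 read: already in S, no change] -> [S,S]
Op 4: C1 read [C1 read: already in S, no change] -> [S,S]
Op 5: C1 read [C1 read: already in S, no change] -> [S,S]
Op 6: C1 write [C1 write: invalidate ['C0=S'] -> C1=M] -> [I,M]

Answer: I M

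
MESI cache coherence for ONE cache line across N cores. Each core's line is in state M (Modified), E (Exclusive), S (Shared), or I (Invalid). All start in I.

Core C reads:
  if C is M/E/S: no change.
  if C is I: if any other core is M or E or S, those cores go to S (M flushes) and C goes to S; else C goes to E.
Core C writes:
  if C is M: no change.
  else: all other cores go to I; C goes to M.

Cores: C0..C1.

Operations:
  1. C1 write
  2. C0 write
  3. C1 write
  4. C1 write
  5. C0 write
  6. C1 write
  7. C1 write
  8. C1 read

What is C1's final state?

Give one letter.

Answer: M

Derivation:
Op 1: C1 write [C1 write: invalidate none -> C1=M] -> [I,M]
Op 2: C0 write [C0 write: invalidate ['C1=M'] -> C0=M] -> [M,I]
Op 3: C1 write [C1 write: invalidate ['C0=M'] -> C1=M] -> [I,M]
Op 4: C1 write [C1 write: already M (modified), no change] -> [I,M]
Op 5: C0 write [C0 write: invalidate ['C1=M'] -> C0=M] -> [M,I]
Op 6: C1 write [C1 write: invalidate ['C0=M'] -> C1=M] -> [I,M]
Op 7: C1 write [C1 write: already M (modified), no change] -> [I,M]
Op 8: C1 read [C1 read: already in M, no change] -> [I,M]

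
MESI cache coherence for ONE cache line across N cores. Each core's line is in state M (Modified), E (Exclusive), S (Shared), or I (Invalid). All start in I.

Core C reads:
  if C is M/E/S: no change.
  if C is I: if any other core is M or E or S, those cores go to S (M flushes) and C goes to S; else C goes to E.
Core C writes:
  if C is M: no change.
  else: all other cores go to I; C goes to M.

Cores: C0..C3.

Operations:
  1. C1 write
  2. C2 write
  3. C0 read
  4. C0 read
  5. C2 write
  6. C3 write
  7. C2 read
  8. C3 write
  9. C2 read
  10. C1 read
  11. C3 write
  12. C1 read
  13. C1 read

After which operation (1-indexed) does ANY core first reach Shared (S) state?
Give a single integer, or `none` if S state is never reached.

Answer: 3

Derivation:
Op 1: C1 write [C1 write: invalidate none -> C1=M] -> [I,M,I,I]
Op 2: C2 write [C2 write: invalidate ['C1=M'] -> C2=M] -> [I,I,M,I]
Op 3: C0 read [C0 read from I: others=['C2=M'] -> C0=S, others downsized to S] -> [S,I,S,I]
  -> First S state at op 3; remaining ops need not be traced.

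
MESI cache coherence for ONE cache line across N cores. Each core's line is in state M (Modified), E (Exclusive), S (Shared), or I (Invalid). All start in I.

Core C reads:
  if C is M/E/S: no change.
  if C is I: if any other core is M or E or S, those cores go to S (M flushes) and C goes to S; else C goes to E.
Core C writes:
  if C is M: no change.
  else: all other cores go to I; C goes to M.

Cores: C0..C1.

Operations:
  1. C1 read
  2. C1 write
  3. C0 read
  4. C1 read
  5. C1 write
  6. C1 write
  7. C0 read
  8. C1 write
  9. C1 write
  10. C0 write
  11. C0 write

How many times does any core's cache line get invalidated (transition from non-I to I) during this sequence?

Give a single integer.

Answer: 3

Derivation:
Op 1: C1 read [C1 read from I: no other sharers -> C1=E (exclusive)] -> [I,E] (invalidations this op: 0; running total: 0)
Op 2: C1 write [C1 write: invalidate none -> C1=M] -> [I,M] (invalidations this op: 0; running total: 0)
Op 3: C0 read [C0 read from I: others=['C1=M'] -> C0=S, others downsized to S] -> [S,S] (invalidations this op: 0; running total: 0)
Op 4: C1 read [C1 read: already in S, no change] -> [S,S] (invalidations this op: 0; running total: 0)
Op 5: C1 write [C1 write: invalidate ['C0=S'] -> C1=M] -> [I,M] (invalidations this op: 1; running total: 1)
Op 6: C1 write [C1 write: already M (modified), no change] -> [I,M] (invalidations this op: 0; running total: 1)
Op 7: C0 read [C0 read from I: others=['C1=M'] -> C0=S, others downsized to S] -> [S,S] (invalidations this op: 0; running total: 1)
Op 8: C1 write [C1 write: invalidate ['C0=S'] -> C1=M] -> [I,M] (invalidations this op: 1; running total: 2)
Op 9: C1 write [C1 write: already M (modified), no change] -> [I,M] (invalidations this op: 0; running total: 2)
Op 10: C0 write [C0 write: invalidate ['C1=M'] -> C0=M] -> [M,I] (invalidations this op: 1; running total: 3)
Op 11: C0 write [C0 write: already M (modified), no change] -> [M,I] (invalidations this op: 0; running total: 3)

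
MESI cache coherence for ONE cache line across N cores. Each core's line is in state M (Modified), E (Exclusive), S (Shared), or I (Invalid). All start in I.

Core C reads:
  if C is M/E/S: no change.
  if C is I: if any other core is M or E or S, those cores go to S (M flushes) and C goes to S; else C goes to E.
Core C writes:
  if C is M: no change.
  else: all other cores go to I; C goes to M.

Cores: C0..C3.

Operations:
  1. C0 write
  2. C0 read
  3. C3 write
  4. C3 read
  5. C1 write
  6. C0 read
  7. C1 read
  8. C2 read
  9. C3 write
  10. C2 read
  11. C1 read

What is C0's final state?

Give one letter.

Answer: I

Derivation:
Op 1: C0 write [C0 write: invalidate none -> C0=M] -> [M,I,I,I]
Op 2: C0 read [C0 read: already in M, no change] -> [M,I,I,I]
Op 3: C3 write [C3 write: invalidate ['C0=M'] -> C3=M] -> [I,I,I,M]
Op 4: C3 read [C3 read: already in M, no change] -> [I,I,I,M]
Op 5: C1 write [C1 write: invalidate ['C3=M'] -> C1=M] -> [I,M,I,I]
Op 6: C0 read [C0 read from I: others=['C1=M'] -> C0=S, others downsized to S] -> [S,S,I,I]
Op 7: C1 read [C1 read: already in S, no change] -> [S,S,I,I]
Op 8: C2 read [C2 read from I: others=['C0=S', 'C1=S'] -> C2=S, others downsized to S] -> [S,S,S,I]
Op 9: C3 write [C3 write: invalidate ['C0=S', 'C1=S', 'C2=S'] -> C3=M] -> [I,I,I,M]
Op 10: C2 read [C2 read from I: others=['C3=M'] -> C2=S, others downsized to S] -> [I,I,S,S]
Op 11: C1 read [C1 read from I: others=['C2=S', 'C3=S'] -> C1=S, others downsized to S] -> [I,S,S,S]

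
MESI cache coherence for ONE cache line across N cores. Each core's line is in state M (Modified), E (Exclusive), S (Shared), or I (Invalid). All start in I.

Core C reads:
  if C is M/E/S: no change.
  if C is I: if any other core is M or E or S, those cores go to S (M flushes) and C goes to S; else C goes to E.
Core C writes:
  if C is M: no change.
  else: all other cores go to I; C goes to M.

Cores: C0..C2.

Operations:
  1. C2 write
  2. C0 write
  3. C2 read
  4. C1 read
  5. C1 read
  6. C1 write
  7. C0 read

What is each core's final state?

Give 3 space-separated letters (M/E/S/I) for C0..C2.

Answer: S S I

Derivation:
Op 1: C2 write [C2 write: invalidate none -> C2=M] -> [I,I,M]
Op 2: C0 write [C0 write: invalidate ['C2=M'] -> C0=M] -> [M,I,I]
Op 3: C2 read [C2 read from I: others=['C0=M'] -> C2=S, others downsized to S] -> [S,I,S]
Op 4: C1 read [C1 read from I: others=['C0=S', 'C2=S'] -> C1=S, others downsized to S] -> [S,S,S]
Op 5: C1 read [C1 read: already in S, no change] -> [S,S,S]
Op 6: C1 write [C1 write: invalidate ['C0=S', 'C2=S'] -> C1=M] -> [I,M,I]
Op 7: C0 read [C0 read from I: others=['C1=M'] -> C0=S, others downsized to S] -> [S,S,I]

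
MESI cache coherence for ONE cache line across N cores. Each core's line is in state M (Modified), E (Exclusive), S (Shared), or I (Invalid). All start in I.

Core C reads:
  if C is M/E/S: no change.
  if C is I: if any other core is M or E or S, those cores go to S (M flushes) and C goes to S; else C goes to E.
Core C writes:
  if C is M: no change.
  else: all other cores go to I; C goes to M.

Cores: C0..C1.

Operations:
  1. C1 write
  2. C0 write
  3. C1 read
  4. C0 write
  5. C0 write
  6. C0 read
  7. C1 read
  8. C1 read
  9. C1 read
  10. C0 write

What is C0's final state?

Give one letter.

Answer: M

Derivation:
Op 1: C1 write [C1 write: invalidate none -> C1=M] -> [I,M]
Op 2: C0 write [C0 write: invalidate ['C1=M'] -> C0=M] -> [M,I]
Op 3: C1 read [C1 read from I: others=['C0=M'] -> C1=S, others downsized to S] -> [S,S]
Op 4: C0 write [C0 write: invalidate ['C1=S'] -> C0=M] -> [M,I]
Op 5: C0 write [C0 write: already M (modified), no change] -> [M,I]
Op 6: C0 read [C0 read: already in M, no change] -> [M,I]
Op 7: C1 read [C1 read from I: others=['C0=M'] -> C1=S, others downsized to S] -> [S,S]
Op 8: C1 read [C1 read: already in S, no change] -> [S,S]
Op 9: C1 read [C1 read: already in S, no change] -> [S,S]
Op 10: C0 write [C0 write: invalidate ['C1=S'] -> C0=M] -> [M,I]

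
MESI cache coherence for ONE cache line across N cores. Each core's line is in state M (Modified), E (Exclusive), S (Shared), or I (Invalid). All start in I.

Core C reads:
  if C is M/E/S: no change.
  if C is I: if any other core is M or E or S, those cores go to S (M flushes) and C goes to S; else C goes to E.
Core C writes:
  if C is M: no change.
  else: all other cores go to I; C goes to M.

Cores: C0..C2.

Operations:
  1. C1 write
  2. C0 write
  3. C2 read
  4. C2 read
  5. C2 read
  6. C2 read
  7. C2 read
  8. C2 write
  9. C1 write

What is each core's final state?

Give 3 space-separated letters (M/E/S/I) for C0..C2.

Answer: I M I

Derivation:
Op 1: C1 write [C1 write: invalidate none -> C1=M] -> [I,M,I]
Op 2: C0 write [C0 write: invalidate ['C1=M'] -> C0=M] -> [M,I,I]
Op 3: C2 read [C2 read from I: others=['C0=M'] -> C2=S, others downsized to S] -> [S,I,S]
Op 4: C2 read [C2 read: already in S, no change] -> [S,I,S]
Op 5: C2 read [C2 read: already in S, no change] -> [S,I,S]
Op 6: C2 read [C2 read: already in S, no change] -> [S,I,S]
Op 7: C2 read [C2 read: already in S, no change] -> [S,I,S]
Op 8: C2 write [C2 write: invalidate ['C0=S'] -> C2=M] -> [I,I,M]
Op 9: C1 write [C1 write: invalidate ['C2=M'] -> C1=M] -> [I,M,I]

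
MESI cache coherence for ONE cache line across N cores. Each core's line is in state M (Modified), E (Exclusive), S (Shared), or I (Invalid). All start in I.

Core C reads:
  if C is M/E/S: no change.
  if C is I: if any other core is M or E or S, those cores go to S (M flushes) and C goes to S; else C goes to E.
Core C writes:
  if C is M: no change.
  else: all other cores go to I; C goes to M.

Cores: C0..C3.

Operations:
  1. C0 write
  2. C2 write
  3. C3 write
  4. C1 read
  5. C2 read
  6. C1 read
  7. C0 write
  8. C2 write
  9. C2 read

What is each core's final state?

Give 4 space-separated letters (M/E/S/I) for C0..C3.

Op 1: C0 write [C0 write: invalidate none -> C0=M] -> [M,I,I,I]
Op 2: C2 write [C2 write: invalidate ['C0=M'] -> C2=M] -> [I,I,M,I]
Op 3: C3 write [C3 write: invalidate ['C2=M'] -> C3=M] -> [I,I,I,M]
Op 4: C1 read [C1 read from I: others=['C3=M'] -> C1=S, others downsized to S] -> [I,S,I,S]
Op 5: C2 read [C2 read from I: others=['C1=S', 'C3=S'] -> C2=S, others downsized to S] -> [I,S,S,S]
Op 6: C1 read [C1 read: already in S, no change] -> [I,S,S,S]
Op 7: C0 write [C0 write: invalidate ['C1=S', 'C2=S', 'C3=S'] -> C0=M] -> [M,I,I,I]
Op 8: C2 write [C2 write: invalidate ['C0=M'] -> C2=M] -> [I,I,M,I]
Op 9: C2 read [C2 read: already in M, no change] -> [I,I,M,I]

Answer: I I M I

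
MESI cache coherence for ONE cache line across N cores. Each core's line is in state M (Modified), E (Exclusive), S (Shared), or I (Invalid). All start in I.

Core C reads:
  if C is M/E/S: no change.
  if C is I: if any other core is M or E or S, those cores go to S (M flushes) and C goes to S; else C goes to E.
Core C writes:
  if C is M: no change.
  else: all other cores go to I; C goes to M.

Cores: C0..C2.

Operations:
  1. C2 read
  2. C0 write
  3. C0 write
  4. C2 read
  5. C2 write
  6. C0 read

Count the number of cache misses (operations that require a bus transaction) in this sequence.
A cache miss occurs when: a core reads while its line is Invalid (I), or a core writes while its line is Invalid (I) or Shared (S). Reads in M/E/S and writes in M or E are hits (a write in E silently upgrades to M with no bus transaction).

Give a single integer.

Answer: 5

Derivation:
Op 1: C2 read [C2 read from I: no other sharers -> C2=E (exclusive)] -> [I,I,E] [MISS #1: read from I]
Op 2: C0 write [C0 write: invalidate ['C2=E'] -> C0=M] -> [M,I,I] [MISS #2: write from I]
Op 3: C0 write [C0 write: already M (modified), no change] -> [M,I,I] [hit: write from M]
Op 4: C2 read [C2 read from I: others=['C0=M'] -> C2=S, others downsized to S] -> [S,I,S] [MISS #3: read from I]
Op 5: C2 write [C2 write: invalidate ['C0=S'] -> C2=M] -> [I,I,M] [MISS #4: write from S]
Op 6: C0 read [C0 read from I: others=['C2=M'] -> C0=S, others downsized to S] -> [S,I,S] [MISS #5: read from I]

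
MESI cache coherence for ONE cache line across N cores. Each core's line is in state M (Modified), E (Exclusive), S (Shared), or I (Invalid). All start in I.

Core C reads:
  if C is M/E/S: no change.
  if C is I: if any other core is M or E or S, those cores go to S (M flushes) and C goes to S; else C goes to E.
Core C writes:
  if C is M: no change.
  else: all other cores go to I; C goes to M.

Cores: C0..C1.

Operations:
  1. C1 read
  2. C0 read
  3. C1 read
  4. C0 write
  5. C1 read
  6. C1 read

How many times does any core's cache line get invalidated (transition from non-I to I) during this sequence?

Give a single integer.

Answer: 1

Derivation:
Op 1: C1 read [C1 read from I: no other sharers -> C1=E (exclusive)] -> [I,E] (invalidations this op: 0; running total: 0)
Op 2: C0 read [C0 read from I: others=['C1=E'] -> C0=S, others downsized to S] -> [S,S] (invalidations this op: 0; running total: 0)
Op 3: C1 read [C1 read: already in S, no change] -> [S,S] (invalidations this op: 0; running total: 0)
Op 4: C0 write [C0 write: invalidate ['C1=S'] -> C0=M] -> [M,I] (invalidations this op: 1; running total: 1)
Op 5: C1 read [C1 read from I: others=['C0=M'] -> C1=S, others downsized to S] -> [S,S] (invalidations this op: 0; running total: 1)
Op 6: C1 read [C1 read: already in S, no change] -> [S,S] (invalidations this op: 0; running total: 1)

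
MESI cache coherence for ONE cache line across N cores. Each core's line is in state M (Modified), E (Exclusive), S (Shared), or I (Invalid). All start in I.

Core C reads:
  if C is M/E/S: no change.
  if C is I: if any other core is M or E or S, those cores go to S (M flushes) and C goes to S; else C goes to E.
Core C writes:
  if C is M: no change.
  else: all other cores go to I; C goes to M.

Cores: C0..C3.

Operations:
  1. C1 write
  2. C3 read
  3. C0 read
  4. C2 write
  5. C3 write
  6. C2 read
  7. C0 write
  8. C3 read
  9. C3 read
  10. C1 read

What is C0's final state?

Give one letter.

Op 1: C1 write [C1 write: invalidate none -> C1=M] -> [I,M,I,I]
Op 2: C3 read [C3 read from I: others=['C1=M'] -> C3=S, others downsized to S] -> [I,S,I,S]
Op 3: C0 read [C0 read from I: others=['C1=S', 'C3=S'] -> C0=S, others downsized to S] -> [S,S,I,S]
Op 4: C2 write [C2 write: invalidate ['C0=S', 'C1=S', 'C3=S'] -> C2=M] -> [I,I,M,I]
Op 5: C3 write [C3 write: invalidate ['C2=M'] -> C3=M] -> [I,I,I,M]
Op 6: C2 read [C2 read from I: others=['C3=M'] -> C2=S, others downsized to S] -> [I,I,S,S]
Op 7: C0 write [C0 write: invalidate ['C2=S', 'C3=S'] -> C0=M] -> [M,I,I,I]
Op 8: C3 read [C3 read from I: others=['C0=M'] -> C3=S, others downsized to S] -> [S,I,I,S]
Op 9: C3 read [C3 read: already in S, no change] -> [S,I,I,S]
Op 10: C1 read [C1 read from I: others=['C0=S', 'C3=S'] -> C1=S, others downsized to S] -> [S,S,I,S]

Answer: S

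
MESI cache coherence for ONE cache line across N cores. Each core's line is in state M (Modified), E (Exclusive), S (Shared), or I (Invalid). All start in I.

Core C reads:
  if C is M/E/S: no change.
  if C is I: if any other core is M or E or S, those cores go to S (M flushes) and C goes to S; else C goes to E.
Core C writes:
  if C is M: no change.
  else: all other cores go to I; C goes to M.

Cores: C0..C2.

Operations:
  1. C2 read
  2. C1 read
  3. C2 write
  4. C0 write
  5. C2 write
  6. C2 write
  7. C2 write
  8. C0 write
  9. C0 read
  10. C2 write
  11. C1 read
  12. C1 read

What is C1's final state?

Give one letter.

Op 1: C2 read [C2 read from I: no other sharers -> C2=E (exclusive)] -> [I,I,E]
Op 2: C1 read [C1 read from I: others=['C2=E'] -> C1=S, others downsized to S] -> [I,S,S]
Op 3: C2 write [C2 write: invalidate ['C1=S'] -> C2=M] -> [I,I,M]
Op 4: C0 write [C0 write: invalidate ['C2=M'] -> C0=M] -> [M,I,I]
Op 5: C2 write [C2 write: invalidate ['C0=M'] -> C2=M] -> [I,I,M]
Op 6: C2 write [C2 write: already M (modified), no change] -> [I,I,M]
Op 7: C2 write [C2 write: already M (modified), no change] -> [I,I,M]
Op 8: C0 write [C0 write: invalidate ['C2=M'] -> C0=M] -> [M,I,I]
Op 9: C0 read [C0 read: already in M, no change] -> [M,I,I]
Op 10: C2 write [C2 write: invalidate ['C0=M'] -> C2=M] -> [I,I,M]
Op 11: C1 read [C1 read from I: others=['C2=M'] -> C1=S, others downsized to S] -> [I,S,S]
Op 12: C1 read [C1 read: already in S, no change] -> [I,S,S]

Answer: S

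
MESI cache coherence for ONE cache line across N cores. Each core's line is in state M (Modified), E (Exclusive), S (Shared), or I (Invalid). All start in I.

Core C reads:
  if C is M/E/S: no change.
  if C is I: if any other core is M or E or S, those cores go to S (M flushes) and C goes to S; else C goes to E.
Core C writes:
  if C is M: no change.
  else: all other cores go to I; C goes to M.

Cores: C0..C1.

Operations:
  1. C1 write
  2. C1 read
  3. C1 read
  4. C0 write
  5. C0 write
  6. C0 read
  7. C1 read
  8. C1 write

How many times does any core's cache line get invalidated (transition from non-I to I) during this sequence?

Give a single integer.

Op 1: C1 write [C1 write: invalidate none -> C1=M] -> [I,M] (invalidations this op: 0; running total: 0)
Op 2: C1 read [C1 read: already in M, no change] -> [I,M] (invalidations this op: 0; running total: 0)
Op 3: C1 read [C1 read: already in M, no change] -> [I,M] (invalidations this op: 0; running total: 0)
Op 4: C0 write [C0 write: invalidate ['C1=M'] -> C0=M] -> [M,I] (invalidations this op: 1; running total: 1)
Op 5: C0 write [C0 write: already M (modified), no change] -> [M,I] (invalidations this op: 0; running total: 1)
Op 6: C0 read [C0 read: already in M, no change] -> [M,I] (invalidations this op: 0; running total: 1)
Op 7: C1 read [C1 read from I: others=['C0=M'] -> C1=S, others downsized to S] -> [S,S] (invalidations this op: 0; running total: 1)
Op 8: C1 write [C1 write: invalidate ['C0=S'] -> C1=M] -> [I,M] (invalidations this op: 1; running total: 2)

Answer: 2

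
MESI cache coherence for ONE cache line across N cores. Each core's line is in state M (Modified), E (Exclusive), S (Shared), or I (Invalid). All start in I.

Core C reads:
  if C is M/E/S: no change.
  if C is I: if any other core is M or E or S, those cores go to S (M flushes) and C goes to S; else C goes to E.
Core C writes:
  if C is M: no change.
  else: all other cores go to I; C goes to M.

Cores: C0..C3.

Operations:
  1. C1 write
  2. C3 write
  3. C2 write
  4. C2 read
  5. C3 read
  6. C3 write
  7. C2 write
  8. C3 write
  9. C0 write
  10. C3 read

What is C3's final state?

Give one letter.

Answer: S

Derivation:
Op 1: C1 write [C1 write: invalidate none -> C1=M] -> [I,M,I,I]
Op 2: C3 write [C3 write: invalidate ['C1=M'] -> C3=M] -> [I,I,I,M]
Op 3: C2 write [C2 write: invalidate ['C3=M'] -> C2=M] -> [I,I,M,I]
Op 4: C2 read [C2 read: already in M, no change] -> [I,I,M,I]
Op 5: C3 read [C3 read from I: others=['C2=M'] -> C3=S, others downsized to S] -> [I,I,S,S]
Op 6: C3 write [C3 write: invalidate ['C2=S'] -> C3=M] -> [I,I,I,M]
Op 7: C2 write [C2 write: invalidate ['C3=M'] -> C2=M] -> [I,I,M,I]
Op 8: C3 write [C3 write: invalidate ['C2=M'] -> C3=M] -> [I,I,I,M]
Op 9: C0 write [C0 write: invalidate ['C3=M'] -> C0=M] -> [M,I,I,I]
Op 10: C3 read [C3 read from I: others=['C0=M'] -> C3=S, others downsized to S] -> [S,I,I,S]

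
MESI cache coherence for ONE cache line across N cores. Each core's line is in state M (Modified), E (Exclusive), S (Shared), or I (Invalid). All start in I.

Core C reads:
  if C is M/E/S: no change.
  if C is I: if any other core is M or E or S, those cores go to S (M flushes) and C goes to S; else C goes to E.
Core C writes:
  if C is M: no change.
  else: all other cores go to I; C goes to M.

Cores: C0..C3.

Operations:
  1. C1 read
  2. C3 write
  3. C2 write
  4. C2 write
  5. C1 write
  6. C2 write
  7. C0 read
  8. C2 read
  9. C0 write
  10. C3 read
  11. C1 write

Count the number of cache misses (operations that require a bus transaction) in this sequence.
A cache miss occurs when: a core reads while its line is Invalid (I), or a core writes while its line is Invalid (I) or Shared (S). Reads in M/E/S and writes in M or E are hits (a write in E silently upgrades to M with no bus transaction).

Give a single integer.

Answer: 9

Derivation:
Op 1: C1 read [C1 read from I: no other sharers -> C1=E (exclusive)] -> [I,E,I,I] [MISS #1: read from I]
Op 2: C3 write [C3 write: invalidate ['C1=E'] -> C3=M] -> [I,I,I,M] [MISS #2: write from I]
Op 3: C2 write [C2 write: invalidate ['C3=M'] -> C2=M] -> [I,I,M,I] [MISS #3: write from I]
Op 4: C2 write [C2 write: already M (modified), no change] -> [I,I,M,I] [hit: write from M]
Op 5: C1 write [C1 write: invalidate ['C2=M'] -> C1=M] -> [I,M,I,I] [MISS #4: write from I]
Op 6: C2 write [C2 write: invalidate ['C1=M'] -> C2=M] -> [I,I,M,I] [MISS #5: write from I]
Op 7: C0 read [C0 read from I: others=['C2=M'] -> C0=S, others downsized to S] -> [S,I,S,I] [MISS #6: read from I]
Op 8: C2 read [C2 read: already in S, no change] -> [S,I,S,I] [hit: read from S]
Op 9: C0 write [C0 write: invalidate ['C2=S'] -> C0=M] -> [M,I,I,I] [MISS #7: write from S]
Op 10: C3 read [C3 read from I: others=['C0=M'] -> C3=S, others downsized to S] -> [S,I,I,S] [MISS #8: read from I]
Op 11: C1 write [C1 write: invalidate ['C0=S', 'C3=S'] -> C1=M] -> [I,M,I,I] [MISS #9: write from I]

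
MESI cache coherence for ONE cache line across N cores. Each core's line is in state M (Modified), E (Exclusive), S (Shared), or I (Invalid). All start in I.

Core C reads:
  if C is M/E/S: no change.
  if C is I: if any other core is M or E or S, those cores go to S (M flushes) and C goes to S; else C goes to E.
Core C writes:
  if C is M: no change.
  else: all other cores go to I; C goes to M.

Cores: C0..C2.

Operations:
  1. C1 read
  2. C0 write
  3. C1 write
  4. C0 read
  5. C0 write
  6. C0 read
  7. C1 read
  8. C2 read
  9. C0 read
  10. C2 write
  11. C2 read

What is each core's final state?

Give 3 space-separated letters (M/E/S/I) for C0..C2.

Op 1: C1 read [C1 read from I: no other sharers -> C1=E (exclusive)] -> [I,E,I]
Op 2: C0 write [C0 write: invalidate ['C1=E'] -> C0=M] -> [M,I,I]
Op 3: C1 write [C1 write: invalidate ['C0=M'] -> C1=M] -> [I,M,I]
Op 4: C0 read [C0 read from I: others=['C1=M'] -> C0=S, others downsized to S] -> [S,S,I]
Op 5: C0 write [C0 write: invalidate ['C1=S'] -> C0=M] -> [M,I,I]
Op 6: C0 read [C0 read: already in M, no change] -> [M,I,I]
Op 7: C1 read [C1 read from I: others=['C0=M'] -> C1=S, others downsized to S] -> [S,S,I]
Op 8: C2 read [C2 read from I: others=['C0=S', 'C1=S'] -> C2=S, others downsized to S] -> [S,S,S]
Op 9: C0 read [C0 read: already in S, no change] -> [S,S,S]
Op 10: C2 write [C2 write: invalidate ['C0=S', 'C1=S'] -> C2=M] -> [I,I,M]
Op 11: C2 read [C2 read: already in M, no change] -> [I,I,M]

Answer: I I M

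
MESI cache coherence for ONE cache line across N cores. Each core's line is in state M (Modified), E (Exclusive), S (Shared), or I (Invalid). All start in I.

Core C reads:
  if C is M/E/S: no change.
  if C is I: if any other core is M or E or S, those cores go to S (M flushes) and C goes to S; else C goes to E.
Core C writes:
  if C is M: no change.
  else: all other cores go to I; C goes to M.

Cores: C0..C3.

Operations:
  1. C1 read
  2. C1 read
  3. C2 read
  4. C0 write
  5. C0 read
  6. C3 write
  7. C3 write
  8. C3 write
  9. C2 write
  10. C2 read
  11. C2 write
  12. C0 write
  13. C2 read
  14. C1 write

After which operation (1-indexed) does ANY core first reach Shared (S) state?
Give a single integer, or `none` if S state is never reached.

Answer: 3

Derivation:
Op 1: C1 read [C1 read from I: no other sharers -> C1=E (exclusive)] -> [I,E,I,I]
Op 2: C1 read [C1 read: already in E, no change] -> [I,E,I,I]
Op 3: C2 read [C2 read from I: others=['C1=E'] -> C2=S, others downsized to S] -> [I,S,S,I]
  -> First S state at op 3; remaining ops need not be traced.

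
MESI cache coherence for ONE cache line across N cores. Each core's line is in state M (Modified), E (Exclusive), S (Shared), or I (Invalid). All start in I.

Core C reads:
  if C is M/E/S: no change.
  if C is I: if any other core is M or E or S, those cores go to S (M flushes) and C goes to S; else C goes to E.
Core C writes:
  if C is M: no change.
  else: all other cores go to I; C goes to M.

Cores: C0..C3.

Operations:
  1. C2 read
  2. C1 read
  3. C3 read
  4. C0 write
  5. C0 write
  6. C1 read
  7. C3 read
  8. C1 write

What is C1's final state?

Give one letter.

Op 1: C2 read [C2 read from I: no other sharers -> C2=E (exclusive)] -> [I,I,E,I]
Op 2: C1 read [C1 read from I: others=['C2=E'] -> C1=S, others downsized to S] -> [I,S,S,I]
Op 3: C3 read [C3 read from I: others=['C1=S', 'C2=S'] -> C3=S, others downsized to S] -> [I,S,S,S]
Op 4: C0 write [C0 write: invalidate ['C1=S', 'C2=S', 'C3=S'] -> C0=M] -> [M,I,I,I]
Op 5: C0 write [C0 write: already M (modified), no change] -> [M,I,I,I]
Op 6: C1 read [C1 read from I: others=['C0=M'] -> C1=S, others downsized to S] -> [S,S,I,I]
Op 7: C3 read [C3 read from I: others=['C0=S', 'C1=S'] -> C3=S, others downsized to S] -> [S,S,I,S]
Op 8: C1 write [C1 write: invalidate ['C0=S', 'C3=S'] -> C1=M] -> [I,M,I,I]

Answer: M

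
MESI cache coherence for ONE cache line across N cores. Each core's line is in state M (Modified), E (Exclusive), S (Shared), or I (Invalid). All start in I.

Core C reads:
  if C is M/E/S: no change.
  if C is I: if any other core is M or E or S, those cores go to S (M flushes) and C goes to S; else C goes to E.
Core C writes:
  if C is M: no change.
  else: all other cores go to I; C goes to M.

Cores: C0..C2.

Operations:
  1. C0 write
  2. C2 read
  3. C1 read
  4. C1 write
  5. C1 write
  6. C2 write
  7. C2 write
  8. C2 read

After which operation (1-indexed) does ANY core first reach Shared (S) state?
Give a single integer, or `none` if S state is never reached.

Answer: 2

Derivation:
Op 1: C0 write [C0 write: invalidate none -> C0=M] -> [M,I,I]
Op 2: C2 read [C2 read from I: others=['C0=M'] -> C2=S, others downsized to S] -> [S,I,S]
  -> First S state at op 2; remaining ops need not be traced.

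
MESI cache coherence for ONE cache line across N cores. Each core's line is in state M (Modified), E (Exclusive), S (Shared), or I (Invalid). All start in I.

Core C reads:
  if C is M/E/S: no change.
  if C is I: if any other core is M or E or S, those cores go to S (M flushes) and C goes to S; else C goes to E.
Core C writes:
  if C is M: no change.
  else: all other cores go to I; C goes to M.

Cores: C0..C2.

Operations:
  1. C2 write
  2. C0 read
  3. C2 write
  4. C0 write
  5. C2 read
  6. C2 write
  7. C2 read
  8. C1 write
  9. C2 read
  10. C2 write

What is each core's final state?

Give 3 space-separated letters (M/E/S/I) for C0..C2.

Op 1: C2 write [C2 write: invalidate none -> C2=M] -> [I,I,M]
Op 2: C0 read [C0 read from I: others=['C2=M'] -> C0=S, others downsized to S] -> [S,I,S]
Op 3: C2 write [C2 write: invalidate ['C0=S'] -> C2=M] -> [I,I,M]
Op 4: C0 write [C0 write: invalidate ['C2=M'] -> C0=M] -> [M,I,I]
Op 5: C2 read [C2 read from I: others=['C0=M'] -> C2=S, others downsized to S] -> [S,I,S]
Op 6: C2 write [C2 write: invalidate ['C0=S'] -> C2=M] -> [I,I,M]
Op 7: C2 read [C2 read: already in M, no change] -> [I,I,M]
Op 8: C1 write [C1 write: invalidate ['C2=M'] -> C1=M] -> [I,M,I]
Op 9: C2 read [C2 read from I: others=['C1=M'] -> C2=S, others downsized to S] -> [I,S,S]
Op 10: C2 write [C2 write: invalidate ['C1=S'] -> C2=M] -> [I,I,M]

Answer: I I M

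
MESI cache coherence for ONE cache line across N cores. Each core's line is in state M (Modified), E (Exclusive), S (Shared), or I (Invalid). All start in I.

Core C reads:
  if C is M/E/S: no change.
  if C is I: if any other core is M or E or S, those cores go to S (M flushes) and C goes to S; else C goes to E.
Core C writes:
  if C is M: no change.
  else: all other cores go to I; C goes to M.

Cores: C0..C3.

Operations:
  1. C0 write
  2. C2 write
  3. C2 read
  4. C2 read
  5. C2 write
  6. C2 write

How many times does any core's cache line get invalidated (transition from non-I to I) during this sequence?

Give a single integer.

Op 1: C0 write [C0 write: invalidate none -> C0=M] -> [M,I,I,I] (invalidations this op: 0; running total: 0)
Op 2: C2 write [C2 write: invalidate ['C0=M'] -> C2=M] -> [I,I,M,I] (invalidations this op: 1; running total: 1)
Op 3: C2 read [C2 read: already in M, no change] -> [I,I,M,I] (invalidations this op: 0; running total: 1)
Op 4: C2 read [C2 read: already in M, no change] -> [I,I,M,I] (invalidations this op: 0; running total: 1)
Op 5: C2 write [C2 write: already M (modified), no change] -> [I,I,M,I] (invalidations this op: 0; running total: 1)
Op 6: C2 write [C2 write: already M (modified), no change] -> [I,I,M,I] (invalidations this op: 0; running total: 1)

Answer: 1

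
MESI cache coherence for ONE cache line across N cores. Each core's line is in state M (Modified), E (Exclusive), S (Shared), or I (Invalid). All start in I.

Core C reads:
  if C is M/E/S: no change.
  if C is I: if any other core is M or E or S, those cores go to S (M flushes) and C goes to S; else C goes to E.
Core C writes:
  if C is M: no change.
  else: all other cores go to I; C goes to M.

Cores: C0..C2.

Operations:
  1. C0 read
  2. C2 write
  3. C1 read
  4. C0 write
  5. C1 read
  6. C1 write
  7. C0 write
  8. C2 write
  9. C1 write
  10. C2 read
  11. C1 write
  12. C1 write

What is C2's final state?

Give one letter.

Answer: I

Derivation:
Op 1: C0 read [C0 read from I: no other sharers -> C0=E (exclusive)] -> [E,I,I]
Op 2: C2 write [C2 write: invalidate ['C0=E'] -> C2=M] -> [I,I,M]
Op 3: C1 read [C1 read from I: others=['C2=M'] -> C1=S, others downsized to S] -> [I,S,S]
Op 4: C0 write [C0 write: invalidate ['C1=S', 'C2=S'] -> C0=M] -> [M,I,I]
Op 5: C1 read [C1 read from I: others=['C0=M'] -> C1=S, others downsized to S] -> [S,S,I]
Op 6: C1 write [C1 write: invalidate ['C0=S'] -> C1=M] -> [I,M,I]
Op 7: C0 write [C0 write: invalidate ['C1=M'] -> C0=M] -> [M,I,I]
Op 8: C2 write [C2 write: invalidate ['C0=M'] -> C2=M] -> [I,I,M]
Op 9: C1 write [C1 write: invalidate ['C2=M'] -> C1=M] -> [I,M,I]
Op 10: C2 read [C2 read from I: others=['C1=M'] -> C2=S, others downsized to S] -> [I,S,S]
Op 11: C1 write [C1 write: invalidate ['C2=S'] -> C1=M] -> [I,M,I]
Op 12: C1 write [C1 write: already M (modified), no change] -> [I,M,I]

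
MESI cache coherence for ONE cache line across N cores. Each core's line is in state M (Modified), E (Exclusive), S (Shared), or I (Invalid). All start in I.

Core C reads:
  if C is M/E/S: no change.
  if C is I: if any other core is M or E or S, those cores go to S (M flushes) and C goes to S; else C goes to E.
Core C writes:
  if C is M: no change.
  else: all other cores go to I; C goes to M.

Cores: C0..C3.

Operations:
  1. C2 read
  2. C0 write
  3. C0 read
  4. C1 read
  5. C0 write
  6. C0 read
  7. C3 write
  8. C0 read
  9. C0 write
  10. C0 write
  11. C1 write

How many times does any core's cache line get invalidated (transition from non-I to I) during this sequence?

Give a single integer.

Answer: 5

Derivation:
Op 1: C2 read [C2 read from I: no other sharers -> C2=E (exclusive)] -> [I,I,E,I] (invalidations this op: 0; running total: 0)
Op 2: C0 write [C0 write: invalidate ['C2=E'] -> C0=M] -> [M,I,I,I] (invalidations this op: 1; running total: 1)
Op 3: C0 read [C0 read: already in M, no change] -> [M,I,I,I] (invalidations this op: 0; running total: 1)
Op 4: C1 read [C1 read from I: others=['C0=M'] -> C1=S, others downsized to S] -> [S,S,I,I] (invalidations this op: 0; running total: 1)
Op 5: C0 write [C0 write: invalidate ['C1=S'] -> C0=M] -> [M,I,I,I] (invalidations this op: 1; running total: 2)
Op 6: C0 read [C0 read: already in M, no change] -> [M,I,I,I] (invalidations this op: 0; running total: 2)
Op 7: C3 write [C3 write: invalidate ['C0=M'] -> C3=M] -> [I,I,I,M] (invalidations this op: 1; running total: 3)
Op 8: C0 read [C0 read from I: others=['C3=M'] -> C0=S, others downsized to S] -> [S,I,I,S] (invalidations this op: 0; running total: 3)
Op 9: C0 write [C0 write: invalidate ['C3=S'] -> C0=M] -> [M,I,I,I] (invalidations this op: 1; running total: 4)
Op 10: C0 write [C0 write: already M (modified), no change] -> [M,I,I,I] (invalidations this op: 0; running total: 4)
Op 11: C1 write [C1 write: invalidate ['C0=M'] -> C1=M] -> [I,M,I,I] (invalidations this op: 1; running total: 5)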